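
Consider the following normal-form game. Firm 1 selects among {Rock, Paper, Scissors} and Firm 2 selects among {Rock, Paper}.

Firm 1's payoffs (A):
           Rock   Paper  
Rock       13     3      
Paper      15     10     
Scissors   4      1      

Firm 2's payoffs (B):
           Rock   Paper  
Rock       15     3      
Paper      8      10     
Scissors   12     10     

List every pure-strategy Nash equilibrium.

Find each player's best response to every opponent strategy; NE are the intersections.
Firm 1's best responses — vs Rock: Paper (payoff 15); vs Paper: Paper (payoff 10).
Firm 2's best responses — vs Rock: Rock (payoff 15); vs Paper: Paper (payoff 10); vs Scissors: Rock (payoff 12).
The only mutual best response is (Paper, Paper); neither player gains by switching there.

(Paper, Paper)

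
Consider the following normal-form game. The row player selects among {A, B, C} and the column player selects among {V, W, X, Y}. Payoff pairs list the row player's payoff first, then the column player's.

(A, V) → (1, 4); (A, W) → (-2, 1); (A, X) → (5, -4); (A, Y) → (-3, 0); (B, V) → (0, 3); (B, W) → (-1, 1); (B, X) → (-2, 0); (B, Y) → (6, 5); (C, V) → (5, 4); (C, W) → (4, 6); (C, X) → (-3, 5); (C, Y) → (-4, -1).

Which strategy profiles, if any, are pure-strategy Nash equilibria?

(B, Y) and (C, W)

A profile is a Nash equilibrium when each player is best-responding to the other.
The row player's best responses — vs V: C (payoff 5); vs W: C (payoff 4); vs X: A (payoff 5); vs Y: B (payoff 6).
The column player's best responses — vs A: V (payoff 4); vs B: Y (payoff 5); vs C: W (payoff 6).
Mutual best responses occur at (B, Y) and (C, W); at each, neither player gains by switching.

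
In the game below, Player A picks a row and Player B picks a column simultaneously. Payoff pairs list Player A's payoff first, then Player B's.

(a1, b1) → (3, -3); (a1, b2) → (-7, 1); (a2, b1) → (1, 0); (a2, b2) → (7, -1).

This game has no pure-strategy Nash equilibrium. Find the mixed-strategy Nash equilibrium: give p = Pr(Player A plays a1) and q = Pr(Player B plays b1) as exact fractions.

In a mixed NE each player is indifferent between their pure strategies, so the opponent's mix sets the indifference.
Player B indifferent between b1 and b2: p·(-3) + (1−p)·0 = p·1 + (1−p)·(-1) ⟹ 0 + (-3)p = (-1) + 2p ⟹ p = 1/5.
Player A indifferent between a1 and a2: q·3 + (1−q)·(-7) = q·1 + (1−q)·7 ⟹ (-7) + 10q = 7 + (-6)q ⟹ q = 7/8.

p = 1/5, q = 7/8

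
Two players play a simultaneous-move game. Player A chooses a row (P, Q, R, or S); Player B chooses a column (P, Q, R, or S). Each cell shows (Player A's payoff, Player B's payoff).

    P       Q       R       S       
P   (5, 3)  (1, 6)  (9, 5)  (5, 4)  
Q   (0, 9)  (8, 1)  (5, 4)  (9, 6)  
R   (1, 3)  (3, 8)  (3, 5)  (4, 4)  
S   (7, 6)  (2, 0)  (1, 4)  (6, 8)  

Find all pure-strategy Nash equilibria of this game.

None

Find each player's best response to every opponent strategy; NE are the intersections.
Player A's best responses — vs P: S (payoff 7); vs Q: Q (payoff 8); vs R: P (payoff 9); vs S: Q (payoff 9).
Player B's best responses — vs P: Q (payoff 6); vs Q: P (payoff 9); vs R: Q (payoff 8); vs S: S (payoff 8).
No cell has both players best-responding. For instance, Player A's best reply to Q is Q, but against Q Player B prefers P over Q.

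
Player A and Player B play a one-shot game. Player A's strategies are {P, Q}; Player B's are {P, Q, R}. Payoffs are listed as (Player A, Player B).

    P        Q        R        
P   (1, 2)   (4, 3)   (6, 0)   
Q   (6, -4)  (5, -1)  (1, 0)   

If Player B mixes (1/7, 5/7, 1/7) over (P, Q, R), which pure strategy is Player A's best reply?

Q

Player A's best reply maximizes expected payoff against the mix.
P: (1/7)·1 + (5/7)·4 + (1/7)·6 = 27/7
Q: (1/7)·6 + (5/7)·5 + (1/7)·1 = 32/7
Highest expected payoff is 32/7, from Q.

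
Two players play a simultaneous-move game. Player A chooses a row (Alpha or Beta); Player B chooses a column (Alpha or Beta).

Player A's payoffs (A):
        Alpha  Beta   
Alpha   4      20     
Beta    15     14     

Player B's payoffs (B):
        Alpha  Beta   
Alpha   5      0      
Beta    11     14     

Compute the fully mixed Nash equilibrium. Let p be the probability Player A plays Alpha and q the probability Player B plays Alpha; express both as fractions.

Each player's mixing probability is pinned down by making the *other* player indifferent.
Player B indifferent between Alpha and Beta: p·5 + (1−p)·11 = p·0 + (1−p)·14 ⟹ 11 + (-6)p = 14 + (-14)p ⟹ p = 3/8.
Player A indifferent between Alpha and Beta: q·4 + (1−q)·20 = q·15 + (1−q)·14 ⟹ 20 + (-16)q = 14 + 1q ⟹ q = 6/17.

p = 3/8, q = 6/17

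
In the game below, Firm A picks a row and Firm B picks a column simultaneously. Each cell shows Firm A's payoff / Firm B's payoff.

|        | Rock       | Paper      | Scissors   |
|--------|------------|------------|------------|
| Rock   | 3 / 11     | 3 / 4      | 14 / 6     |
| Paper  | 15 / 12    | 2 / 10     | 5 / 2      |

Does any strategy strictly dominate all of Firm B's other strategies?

Rock

Check whether one of Firm B's strategies beats all alternatives regardless of what the opponent does.
Rock strictly dominates: vs Rock: 11 > each of {4, 6}; vs Paper: 12 > each of {10, 2}.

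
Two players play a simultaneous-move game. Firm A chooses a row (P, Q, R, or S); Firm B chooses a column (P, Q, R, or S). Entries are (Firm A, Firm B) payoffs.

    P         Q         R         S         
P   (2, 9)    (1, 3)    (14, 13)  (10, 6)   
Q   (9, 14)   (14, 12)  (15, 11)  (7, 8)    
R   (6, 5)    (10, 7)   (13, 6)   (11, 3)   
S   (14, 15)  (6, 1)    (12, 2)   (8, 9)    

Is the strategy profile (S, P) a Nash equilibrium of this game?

Yes

Holding Firm B at P: Firm A gets 14 from S, versus 2 from P, 9 from Q, 6 from R. No profitable deviation for Firm A.
Holding Firm A at S: Firm B gets 15 from P, versus 1 from Q, 2 from R, 9 from S. No profitable deviation for Firm B either.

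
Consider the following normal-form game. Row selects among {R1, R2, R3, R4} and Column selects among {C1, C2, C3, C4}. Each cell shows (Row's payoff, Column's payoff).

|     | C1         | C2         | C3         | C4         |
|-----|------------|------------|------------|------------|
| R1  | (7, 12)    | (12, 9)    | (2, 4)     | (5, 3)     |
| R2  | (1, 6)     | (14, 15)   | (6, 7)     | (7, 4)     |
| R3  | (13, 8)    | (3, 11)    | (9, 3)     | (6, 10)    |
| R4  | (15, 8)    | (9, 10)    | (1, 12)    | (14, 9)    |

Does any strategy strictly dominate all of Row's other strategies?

None

Check whether one of Row's strategies beats all alternatives regardless of what the opponent does.
R1 is not dominant: against C1, R3 gives 13 > 7.
R2 is not dominant: against C1, R1 gives 7 > 1.
R3 is not dominant: against C1, R4 gives 15 > 13.
R4 is not dominant: against C2, R1 gives 12 > 9.
No single strategy is best against every opponent action.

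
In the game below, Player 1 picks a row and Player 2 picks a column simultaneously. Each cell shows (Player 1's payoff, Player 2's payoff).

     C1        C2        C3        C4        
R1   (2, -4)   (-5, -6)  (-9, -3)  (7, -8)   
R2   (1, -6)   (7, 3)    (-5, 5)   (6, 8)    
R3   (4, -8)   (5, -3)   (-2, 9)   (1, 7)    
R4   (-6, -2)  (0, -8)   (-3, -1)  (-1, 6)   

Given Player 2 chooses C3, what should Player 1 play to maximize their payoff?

R3

With Player 2 fixed at C3, Player 1's payoffs are: R1 → -9, R2 → -5, R3 → -2, R4 → -3.
The maximum is -2, achieved by R3.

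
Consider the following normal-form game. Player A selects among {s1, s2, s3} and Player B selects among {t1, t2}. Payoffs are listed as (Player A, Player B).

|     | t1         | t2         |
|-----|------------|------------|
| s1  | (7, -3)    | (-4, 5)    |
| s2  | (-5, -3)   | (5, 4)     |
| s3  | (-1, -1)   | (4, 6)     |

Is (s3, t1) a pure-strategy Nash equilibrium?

No

Holding Player B at t1: Player A gets -1 from s3 but could get 7 by switching to s1. Player A has a profitable deviation.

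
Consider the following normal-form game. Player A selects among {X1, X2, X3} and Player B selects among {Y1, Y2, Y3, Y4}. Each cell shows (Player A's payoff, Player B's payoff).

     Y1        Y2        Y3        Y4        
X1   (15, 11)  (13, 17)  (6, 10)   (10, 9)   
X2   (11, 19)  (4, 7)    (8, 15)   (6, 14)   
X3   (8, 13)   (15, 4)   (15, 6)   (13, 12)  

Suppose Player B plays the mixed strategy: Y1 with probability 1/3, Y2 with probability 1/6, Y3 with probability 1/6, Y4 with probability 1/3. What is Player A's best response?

Player A's best reply maximizes expected payoff against the mix.
X1: (1/3)·15 + (1/6)·13 + (1/6)·6 + (1/3)·10 = 23/2
X2: (1/3)·11 + (1/6)·4 + (1/6)·8 + (1/3)·6 = 23/3
X3: (1/3)·8 + (1/6)·15 + (1/6)·15 + (1/3)·13 = 12
Highest expected payoff is 12, from X3.

X3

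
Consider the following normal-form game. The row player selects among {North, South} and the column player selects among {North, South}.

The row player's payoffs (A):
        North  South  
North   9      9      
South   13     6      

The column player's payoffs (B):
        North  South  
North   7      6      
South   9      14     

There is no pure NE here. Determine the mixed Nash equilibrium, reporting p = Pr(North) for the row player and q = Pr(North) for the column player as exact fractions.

p = 5/6, q = 3/7

In a mixed NE each player is indifferent between their pure strategies, so the opponent's mix sets the indifference.
The column player indifferent between North and South: p·7 + (1−p)·9 = p·6 + (1−p)·14 ⟹ 9 + (-2)p = 14 + (-8)p ⟹ p = 5/6.
The row player indifferent between North and South: q·9 + (1−q)·9 = q·13 + (1−q)·6 ⟹ 9 + 0q = 6 + 7q ⟹ q = 3/7.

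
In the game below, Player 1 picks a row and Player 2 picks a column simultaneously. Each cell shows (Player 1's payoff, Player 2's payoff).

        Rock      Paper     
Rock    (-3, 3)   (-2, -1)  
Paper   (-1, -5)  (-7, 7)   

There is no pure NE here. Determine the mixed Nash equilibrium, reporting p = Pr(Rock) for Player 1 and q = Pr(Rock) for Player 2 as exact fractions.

p = 3/4, q = 5/7

Each player's mixing probability is pinned down by making the *other* player indifferent.
Player 2 indifferent between Rock and Paper: p·3 + (1−p)·(-5) = p·(-1) + (1−p)·7 ⟹ (-5) + 8p = 7 + (-8)p ⟹ p = 3/4.
Player 1 indifferent between Rock and Paper: q·(-3) + (1−q)·(-2) = q·(-1) + (1−q)·(-7) ⟹ (-2) + (-1)q = (-7) + 6q ⟹ q = 5/7.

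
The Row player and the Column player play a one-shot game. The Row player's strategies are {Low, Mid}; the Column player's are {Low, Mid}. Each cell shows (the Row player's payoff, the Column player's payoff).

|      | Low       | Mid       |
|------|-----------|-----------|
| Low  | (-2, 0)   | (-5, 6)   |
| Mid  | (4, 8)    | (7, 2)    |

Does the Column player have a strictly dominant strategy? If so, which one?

A strategy is strictly dominant if it gives the Column player a strictly higher payoff than every other strategy, against every choice by the opponent.
Low is not dominant: against Low, Mid gives 6 > 0.
Mid is not dominant: against Mid, Low gives 8 > 2.
No single strategy is best against every opponent action.

None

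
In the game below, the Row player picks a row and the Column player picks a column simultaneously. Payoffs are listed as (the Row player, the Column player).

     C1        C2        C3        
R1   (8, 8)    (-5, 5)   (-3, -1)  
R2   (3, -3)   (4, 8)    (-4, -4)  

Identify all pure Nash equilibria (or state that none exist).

(R1, C1) and (R2, C2)

Check mutual best responses: a cell is a NE iff neither player can gain by unilaterally deviating.
The Row player's best responses — vs C1: R1 (payoff 8); vs C2: R2 (payoff 4); vs C3: R1 (payoff -3).
The Column player's best responses — vs R1: C1 (payoff 8); vs R2: C2 (payoff 8).
Mutual best responses occur at (R1, C1) and (R2, C2); at each, neither player gains by switching.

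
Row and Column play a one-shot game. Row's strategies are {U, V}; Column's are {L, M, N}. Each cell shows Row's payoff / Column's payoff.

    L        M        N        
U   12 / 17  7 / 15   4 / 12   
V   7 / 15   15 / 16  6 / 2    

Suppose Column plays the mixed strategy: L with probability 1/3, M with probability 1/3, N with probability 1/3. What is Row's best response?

V

Row's best reply maximizes expected payoff against the mix.
U: (1/3)·12 + (1/3)·7 + (1/3)·4 = 23/3
V: (1/3)·7 + (1/3)·15 + (1/3)·6 = 28/3
Highest expected payoff is 28/3, from V.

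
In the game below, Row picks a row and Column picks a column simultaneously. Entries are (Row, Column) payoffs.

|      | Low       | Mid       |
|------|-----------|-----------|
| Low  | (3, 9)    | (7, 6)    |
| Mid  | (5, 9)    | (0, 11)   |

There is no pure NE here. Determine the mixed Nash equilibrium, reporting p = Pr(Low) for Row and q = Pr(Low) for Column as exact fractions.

Each player's mixing probability is pinned down by making the *other* player indifferent.
Column indifferent between Low and Mid: p·9 + (1−p)·9 = p·6 + (1−p)·11 ⟹ 9 + 0p = 11 + (-5)p ⟹ p = 2/5.
Row indifferent between Low and Mid: q·3 + (1−q)·7 = q·5 + (1−q)·0 ⟹ 7 + (-4)q = 0 + 5q ⟹ q = 7/9.

p = 2/5, q = 7/9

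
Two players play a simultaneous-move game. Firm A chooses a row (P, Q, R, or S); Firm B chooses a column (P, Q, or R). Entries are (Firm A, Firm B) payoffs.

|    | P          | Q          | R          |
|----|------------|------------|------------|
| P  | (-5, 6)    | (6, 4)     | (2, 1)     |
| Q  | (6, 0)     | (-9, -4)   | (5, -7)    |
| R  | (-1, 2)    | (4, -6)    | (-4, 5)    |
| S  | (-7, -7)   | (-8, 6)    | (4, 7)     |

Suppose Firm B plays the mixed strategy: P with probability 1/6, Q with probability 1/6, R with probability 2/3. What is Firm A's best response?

Q

Firm A's best reply maximizes expected payoff against the mix.
P: (1/6)·(-5) + (1/6)·6 + (2/3)·2 = 3/2
Q: (1/6)·6 + (1/6)·(-9) + (2/3)·5 = 17/6
R: (1/6)·(-1) + (1/6)·4 + (2/3)·(-4) = -13/6
S: (1/6)·(-7) + (1/6)·(-8) + (2/3)·4 = 1/6
Highest expected payoff is 17/6, from Q.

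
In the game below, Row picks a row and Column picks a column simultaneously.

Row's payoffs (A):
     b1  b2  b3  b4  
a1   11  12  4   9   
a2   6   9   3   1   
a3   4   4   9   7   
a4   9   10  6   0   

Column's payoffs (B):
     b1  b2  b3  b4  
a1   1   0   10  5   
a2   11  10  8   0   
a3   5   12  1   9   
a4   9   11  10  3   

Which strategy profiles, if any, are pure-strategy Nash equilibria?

A profile is a Nash equilibrium when each player is best-responding to the other.
Row's best responses — vs b1: a1 (payoff 11); vs b2: a1 (payoff 12); vs b3: a3 (payoff 9); vs b4: a1 (payoff 9).
Column's best responses — vs a1: b3 (payoff 10); vs a2: b1 (payoff 11); vs a3: b2 (payoff 12); vs a4: b2 (payoff 11).
No cell has both players best-responding. For instance, Row's best reply to b3 is a3, but against a3 Column prefers b2 over b3.

None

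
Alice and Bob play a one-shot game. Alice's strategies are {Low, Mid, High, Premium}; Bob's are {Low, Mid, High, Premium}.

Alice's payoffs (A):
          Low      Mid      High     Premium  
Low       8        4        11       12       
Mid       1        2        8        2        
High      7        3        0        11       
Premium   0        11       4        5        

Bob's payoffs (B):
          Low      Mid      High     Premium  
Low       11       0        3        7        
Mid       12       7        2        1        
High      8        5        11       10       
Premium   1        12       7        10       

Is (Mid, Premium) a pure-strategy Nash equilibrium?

Holding Bob at Premium: Alice gets 2 from Mid but could get 12 by switching to Low. Alice has a profitable deviation.

No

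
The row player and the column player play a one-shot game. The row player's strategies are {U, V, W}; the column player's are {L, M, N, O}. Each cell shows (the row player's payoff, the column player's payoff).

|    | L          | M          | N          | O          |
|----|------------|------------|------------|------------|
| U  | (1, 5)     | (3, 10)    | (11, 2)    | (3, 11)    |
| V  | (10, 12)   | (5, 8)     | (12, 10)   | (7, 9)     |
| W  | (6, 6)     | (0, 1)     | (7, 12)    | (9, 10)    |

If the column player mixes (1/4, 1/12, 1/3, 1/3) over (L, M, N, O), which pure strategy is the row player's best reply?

Compute the row player's expected payoff from each pure strategy against the given mix.
U: (1/4)·1 + (1/12)·3 + (1/3)·11 + (1/3)·3 = 31/6
V: (1/4)·10 + (1/12)·5 + (1/3)·12 + (1/3)·7 = 37/4
W: (1/4)·6 + (1/12)·0 + (1/3)·7 + (1/3)·9 = 41/6
Highest expected payoff is 37/4, from V.

V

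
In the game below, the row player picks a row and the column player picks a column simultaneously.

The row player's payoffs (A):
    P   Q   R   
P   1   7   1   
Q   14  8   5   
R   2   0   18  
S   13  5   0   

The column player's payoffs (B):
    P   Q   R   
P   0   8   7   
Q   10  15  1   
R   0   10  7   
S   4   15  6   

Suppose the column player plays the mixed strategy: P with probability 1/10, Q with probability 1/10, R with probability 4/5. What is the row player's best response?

R

The row player's best reply maximizes expected payoff against the mix.
P: (1/10)·1 + (1/10)·7 + (4/5)·1 = 8/5
Q: (1/10)·14 + (1/10)·8 + (4/5)·5 = 31/5
R: (1/10)·2 + (1/10)·0 + (4/5)·18 = 73/5
S: (1/10)·13 + (1/10)·5 + (4/5)·0 = 9/5
Highest expected payoff is 73/5, from R.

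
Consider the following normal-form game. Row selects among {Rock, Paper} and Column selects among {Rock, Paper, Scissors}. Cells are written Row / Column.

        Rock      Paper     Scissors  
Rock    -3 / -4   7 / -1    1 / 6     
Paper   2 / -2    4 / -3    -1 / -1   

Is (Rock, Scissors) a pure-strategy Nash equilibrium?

Yes

Holding Column at Scissors: Row gets 1 from Rock, versus -1 from Paper. No profitable deviation for Row.
Holding Row at Rock: Column gets 6 from Scissors, versus -4 from Rock, -1 from Paper. No profitable deviation for Column either.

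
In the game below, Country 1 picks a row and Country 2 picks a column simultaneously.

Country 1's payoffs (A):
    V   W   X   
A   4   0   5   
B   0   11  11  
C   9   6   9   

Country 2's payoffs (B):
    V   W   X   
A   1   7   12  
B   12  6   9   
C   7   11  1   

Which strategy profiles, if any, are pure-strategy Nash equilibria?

Check mutual best responses: a cell is a NE iff neither player can gain by unilaterally deviating.
Country 1's best responses — vs V: C (payoff 9); vs W: B (payoff 11); vs X: B (payoff 11).
Country 2's best responses — vs A: X (payoff 12); vs B: V (payoff 12); vs C: W (payoff 11).
No cell has both players best-responding. For instance, Country 1's best reply to X is B, but against B Country 2 prefers V over X.

There is no pure-strategy Nash equilibrium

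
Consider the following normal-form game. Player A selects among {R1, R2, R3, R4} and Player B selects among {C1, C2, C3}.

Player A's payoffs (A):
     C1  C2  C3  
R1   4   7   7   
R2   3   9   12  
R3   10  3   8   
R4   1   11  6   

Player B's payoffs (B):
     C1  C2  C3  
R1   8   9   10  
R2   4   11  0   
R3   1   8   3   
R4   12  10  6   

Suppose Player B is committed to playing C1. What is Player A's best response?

R3

With Player B fixed at C1, Player A's payoffs are: R1 → 4, R2 → 3, R3 → 10, R4 → 1.
The maximum is 10, achieved by R3.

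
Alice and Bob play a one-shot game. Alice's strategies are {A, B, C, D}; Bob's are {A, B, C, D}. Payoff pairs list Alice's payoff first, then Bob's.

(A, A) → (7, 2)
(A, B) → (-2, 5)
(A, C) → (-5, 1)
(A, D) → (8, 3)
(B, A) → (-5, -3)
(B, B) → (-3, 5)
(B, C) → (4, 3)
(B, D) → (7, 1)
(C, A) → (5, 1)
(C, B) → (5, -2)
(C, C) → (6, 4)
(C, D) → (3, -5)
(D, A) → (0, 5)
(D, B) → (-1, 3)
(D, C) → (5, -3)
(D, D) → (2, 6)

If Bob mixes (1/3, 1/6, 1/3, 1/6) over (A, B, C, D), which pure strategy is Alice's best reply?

C

Compute Alice's expected payoff from each pure strategy against the given mix.
A: (1/3)·7 + (1/6)·(-2) + (1/3)·(-5) + (1/6)·8 = 5/3
B: (1/3)·(-5) + (1/6)·(-3) + (1/3)·4 + (1/6)·7 = 1/3
C: (1/3)·5 + (1/6)·5 + (1/3)·6 + (1/6)·3 = 5
D: (1/3)·0 + (1/6)·(-1) + (1/3)·5 + (1/6)·2 = 11/6
Highest expected payoff is 5, from C.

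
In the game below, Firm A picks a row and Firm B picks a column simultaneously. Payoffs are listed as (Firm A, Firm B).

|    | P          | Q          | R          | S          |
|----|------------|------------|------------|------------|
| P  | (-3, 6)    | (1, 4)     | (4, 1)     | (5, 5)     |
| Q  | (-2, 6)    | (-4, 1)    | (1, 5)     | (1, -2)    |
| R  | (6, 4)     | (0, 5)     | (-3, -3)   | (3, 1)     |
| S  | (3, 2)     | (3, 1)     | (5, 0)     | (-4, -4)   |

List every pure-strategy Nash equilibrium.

There is no pure-strategy Nash equilibrium

Check mutual best responses: a cell is a NE iff neither player can gain by unilaterally deviating.
Firm A's best responses — vs P: R (payoff 6); vs Q: S (payoff 3); vs R: S (payoff 5); vs S: P (payoff 5).
Firm B's best responses — vs P: P (payoff 6); vs Q: P (payoff 6); vs R: Q (payoff 5); vs S: P (payoff 2).
No cell has both players best-responding. For instance, Firm A's best reply to S is P, but against P Firm B prefers P over S.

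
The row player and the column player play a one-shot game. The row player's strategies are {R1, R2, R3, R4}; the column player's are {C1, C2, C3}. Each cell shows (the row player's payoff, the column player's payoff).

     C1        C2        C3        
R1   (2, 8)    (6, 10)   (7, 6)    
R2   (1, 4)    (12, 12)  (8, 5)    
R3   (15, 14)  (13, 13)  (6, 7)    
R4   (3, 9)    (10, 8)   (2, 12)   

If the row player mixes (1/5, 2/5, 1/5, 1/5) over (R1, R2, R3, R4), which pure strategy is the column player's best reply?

Compute the column player's expected payoff from each pure strategy against the given mix.
C1: (1/5)·8 + (2/5)·4 + (1/5)·14 + (1/5)·9 = 39/5
C2: (1/5)·10 + (2/5)·12 + (1/5)·13 + (1/5)·8 = 11
C3: (1/5)·6 + (2/5)·5 + (1/5)·7 + (1/5)·12 = 7
Highest expected payoff is 11, from C2.

C2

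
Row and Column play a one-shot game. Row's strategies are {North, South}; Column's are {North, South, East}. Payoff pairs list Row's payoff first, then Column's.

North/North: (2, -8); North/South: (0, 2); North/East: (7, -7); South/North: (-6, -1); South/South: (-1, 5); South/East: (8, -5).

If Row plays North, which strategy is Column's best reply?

With Row fixed at North, Column's payoffs are: North → -8, South → 2, East → -7.
The maximum is 2, achieved by South.

South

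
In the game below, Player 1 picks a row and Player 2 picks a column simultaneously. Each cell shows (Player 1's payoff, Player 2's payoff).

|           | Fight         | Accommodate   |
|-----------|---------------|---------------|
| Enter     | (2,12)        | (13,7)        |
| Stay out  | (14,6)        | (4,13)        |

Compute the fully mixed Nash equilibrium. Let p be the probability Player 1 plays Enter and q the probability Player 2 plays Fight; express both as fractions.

Each player's mixing probability is pinned down by making the *other* player indifferent.
Player 2 indifferent between Fight and Accommodate: p·12 + (1−p)·6 = p·7 + (1−p)·13 ⟹ 6 + 6p = 13 + (-6)p ⟹ p = 7/12.
Player 1 indifferent between Enter and Stay out: q·2 + (1−q)·13 = q·14 + (1−q)·4 ⟹ 13 + (-11)q = 4 + 10q ⟹ q = 3/7.

p = 7/12, q = 3/7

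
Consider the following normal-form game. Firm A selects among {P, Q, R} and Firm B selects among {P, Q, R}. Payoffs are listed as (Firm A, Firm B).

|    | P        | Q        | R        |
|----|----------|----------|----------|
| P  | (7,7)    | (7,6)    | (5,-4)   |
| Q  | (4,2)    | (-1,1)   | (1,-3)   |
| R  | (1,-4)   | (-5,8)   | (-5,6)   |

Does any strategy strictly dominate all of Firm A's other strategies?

P

Check whether one of Firm A's strategies beats all alternatives regardless of what the opponent does.
P strictly dominates: vs P: 7 > each of {4, 1}; vs Q: 7 > each of {-1, -5}; vs R: 5 > each of {1, -5}.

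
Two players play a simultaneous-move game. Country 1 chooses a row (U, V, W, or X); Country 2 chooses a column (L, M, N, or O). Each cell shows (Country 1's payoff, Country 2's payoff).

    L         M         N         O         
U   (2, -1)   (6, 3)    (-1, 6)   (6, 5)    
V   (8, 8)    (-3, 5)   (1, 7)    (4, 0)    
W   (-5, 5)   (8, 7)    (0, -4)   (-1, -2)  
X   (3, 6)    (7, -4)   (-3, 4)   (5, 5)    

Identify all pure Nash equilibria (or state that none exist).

Find each player's best response to every opponent strategy; NE are the intersections.
Country 1's best responses — vs L: V (payoff 8); vs M: W (payoff 8); vs N: V (payoff 1); vs O: U (payoff 6).
Country 2's best responses — vs U: N (payoff 6); vs V: L (payoff 8); vs W: M (payoff 7); vs X: L (payoff 6).
Mutual best responses occur at (V, L) and (W, M); at each, neither player gains by switching.

(V, L) and (W, M)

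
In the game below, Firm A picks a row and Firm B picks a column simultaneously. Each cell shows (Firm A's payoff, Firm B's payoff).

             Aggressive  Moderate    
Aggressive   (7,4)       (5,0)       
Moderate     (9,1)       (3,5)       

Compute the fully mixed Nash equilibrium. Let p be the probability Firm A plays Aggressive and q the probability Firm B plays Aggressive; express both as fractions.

p = 1/2, q = 1/2

In a mixed NE each player is indifferent between their pure strategies, so the opponent's mix sets the indifference.
Firm B indifferent between Aggressive and Moderate: p·4 + (1−p)·1 = p·0 + (1−p)·5 ⟹ 1 + 3p = 5 + (-5)p ⟹ p = 1/2.
Firm A indifferent between Aggressive and Moderate: q·7 + (1−q)·5 = q·9 + (1−q)·3 ⟹ 5 + 2q = 3 + 6q ⟹ q = 1/2.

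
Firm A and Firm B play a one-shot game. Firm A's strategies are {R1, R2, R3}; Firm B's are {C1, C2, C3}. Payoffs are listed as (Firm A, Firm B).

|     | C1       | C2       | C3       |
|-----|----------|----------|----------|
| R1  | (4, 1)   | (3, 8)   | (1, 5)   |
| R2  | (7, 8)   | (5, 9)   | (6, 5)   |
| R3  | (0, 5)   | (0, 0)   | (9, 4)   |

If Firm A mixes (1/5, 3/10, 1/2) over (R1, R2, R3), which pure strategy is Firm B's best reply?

Firm B's best reply maximizes expected payoff against the mix.
C1: (1/5)·1 + (3/10)·8 + (1/2)·5 = 51/10
C2: (1/5)·8 + (3/10)·9 + (1/2)·0 = 43/10
C3: (1/5)·5 + (3/10)·5 + (1/2)·4 = 9/2
Highest expected payoff is 51/10, from C1.

C1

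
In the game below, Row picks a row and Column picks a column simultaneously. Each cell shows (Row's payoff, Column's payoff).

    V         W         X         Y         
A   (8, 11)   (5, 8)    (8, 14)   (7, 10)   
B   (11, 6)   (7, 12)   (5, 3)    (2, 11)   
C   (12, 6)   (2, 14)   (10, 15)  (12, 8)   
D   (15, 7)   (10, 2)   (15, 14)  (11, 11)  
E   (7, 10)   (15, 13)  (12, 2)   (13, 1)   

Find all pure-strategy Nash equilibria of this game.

A profile is a Nash equilibrium when each player is best-responding to the other.
Row's best responses — vs V: D (payoff 15); vs W: E (payoff 15); vs X: D (payoff 15); vs Y: E (payoff 13).
Column's best responses — vs A: X (payoff 14); vs B: W (payoff 12); vs C: X (payoff 15); vs D: X (payoff 14); vs E: W (payoff 13).
Mutual best responses occur at (D, X) and (E, W); at each, neither player gains by switching.

(D, X) and (E, W)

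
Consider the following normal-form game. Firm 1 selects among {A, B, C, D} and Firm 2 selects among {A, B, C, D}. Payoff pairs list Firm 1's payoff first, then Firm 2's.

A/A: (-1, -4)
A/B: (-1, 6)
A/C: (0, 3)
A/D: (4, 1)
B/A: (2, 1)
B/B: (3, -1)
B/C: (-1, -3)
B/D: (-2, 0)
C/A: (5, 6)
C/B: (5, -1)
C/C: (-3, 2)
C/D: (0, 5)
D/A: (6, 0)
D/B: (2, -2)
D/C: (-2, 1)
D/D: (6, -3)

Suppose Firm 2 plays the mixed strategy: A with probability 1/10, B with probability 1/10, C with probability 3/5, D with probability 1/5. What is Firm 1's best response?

Firm 1's best reply maximizes expected payoff against the mix.
A: (1/10)·(-1) + (1/10)·(-1) + (3/5)·0 + (1/5)·4 = 3/5
B: (1/10)·2 + (1/10)·3 + (3/5)·(-1) + (1/5)·(-2) = -1/2
C: (1/10)·5 + (1/10)·5 + (3/5)·(-3) + (1/5)·0 = -4/5
D: (1/10)·6 + (1/10)·2 + (3/5)·(-2) + (1/5)·6 = 4/5
Highest expected payoff is 4/5, from D.

D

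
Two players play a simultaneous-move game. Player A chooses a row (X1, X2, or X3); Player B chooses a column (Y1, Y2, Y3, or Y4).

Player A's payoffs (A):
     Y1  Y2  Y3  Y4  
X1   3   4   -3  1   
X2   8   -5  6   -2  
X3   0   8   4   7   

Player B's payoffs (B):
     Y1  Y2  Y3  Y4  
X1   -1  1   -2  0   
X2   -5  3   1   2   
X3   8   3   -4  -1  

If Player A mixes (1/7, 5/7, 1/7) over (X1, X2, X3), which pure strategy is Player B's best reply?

Y2

Compute Player B's expected payoff from each pure strategy against the given mix.
Y1: (1/7)·(-1) + (5/7)·(-5) + (1/7)·8 = -18/7
Y2: (1/7)·1 + (5/7)·3 + (1/7)·3 = 19/7
Y3: (1/7)·(-2) + (5/7)·1 + (1/7)·(-4) = -1/7
Y4: (1/7)·0 + (5/7)·2 + (1/7)·(-1) = 9/7
Highest expected payoff is 19/7, from Y2.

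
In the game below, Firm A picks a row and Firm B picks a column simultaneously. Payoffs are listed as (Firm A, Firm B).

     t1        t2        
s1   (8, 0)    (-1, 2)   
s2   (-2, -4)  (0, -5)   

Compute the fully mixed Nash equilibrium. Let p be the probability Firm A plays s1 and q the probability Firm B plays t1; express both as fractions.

p = 1/3, q = 1/11

Each player's mixing probability is pinned down by making the *other* player indifferent.
Firm B indifferent between t1 and t2: p·0 + (1−p)·(-4) = p·2 + (1−p)·(-5) ⟹ (-4) + 4p = (-5) + 7p ⟹ p = 1/3.
Firm A indifferent between s1 and s2: q·8 + (1−q)·(-1) = q·(-2) + (1−q)·0 ⟹ (-1) + 9q = 0 + (-2)q ⟹ q = 1/11.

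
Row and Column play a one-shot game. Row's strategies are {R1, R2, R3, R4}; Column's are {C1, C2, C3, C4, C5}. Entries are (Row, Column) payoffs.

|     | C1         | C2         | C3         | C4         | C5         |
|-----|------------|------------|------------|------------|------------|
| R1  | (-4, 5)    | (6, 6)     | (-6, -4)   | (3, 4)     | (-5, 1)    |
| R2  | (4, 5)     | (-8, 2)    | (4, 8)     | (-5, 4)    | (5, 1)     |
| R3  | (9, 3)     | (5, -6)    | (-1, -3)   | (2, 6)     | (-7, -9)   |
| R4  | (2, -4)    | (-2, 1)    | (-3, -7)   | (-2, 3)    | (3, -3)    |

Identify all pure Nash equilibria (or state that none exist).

(R1, C2) and (R2, C3)

Find each player's best response to every opponent strategy; NE are the intersections.
Row's best responses — vs C1: R3 (payoff 9); vs C2: R1 (payoff 6); vs C3: R2 (payoff 4); vs C4: R1 (payoff 3); vs C5: R2 (payoff 5).
Column's best responses — vs R1: C2 (payoff 6); vs R2: C3 (payoff 8); vs R3: C4 (payoff 6); vs R4: C4 (payoff 3).
Mutual best responses occur at (R1, C2) and (R2, C3); at each, neither player gains by switching.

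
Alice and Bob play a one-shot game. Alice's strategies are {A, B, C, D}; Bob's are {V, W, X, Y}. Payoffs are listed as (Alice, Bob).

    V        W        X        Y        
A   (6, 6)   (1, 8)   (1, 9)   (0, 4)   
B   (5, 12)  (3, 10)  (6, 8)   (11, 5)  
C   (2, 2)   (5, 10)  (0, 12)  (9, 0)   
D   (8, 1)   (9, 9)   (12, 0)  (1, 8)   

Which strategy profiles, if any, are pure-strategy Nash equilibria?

Check mutual best responses: a cell is a NE iff neither player can gain by unilaterally deviating.
Alice's best responses — vs V: D (payoff 8); vs W: D (payoff 9); vs X: D (payoff 12); vs Y: B (payoff 11).
Bob's best responses — vs A: X (payoff 9); vs B: V (payoff 12); vs C: X (payoff 12); vs D: W (payoff 9).
The only mutual best response is (D, W); neither player gains by switching there.

(D, W)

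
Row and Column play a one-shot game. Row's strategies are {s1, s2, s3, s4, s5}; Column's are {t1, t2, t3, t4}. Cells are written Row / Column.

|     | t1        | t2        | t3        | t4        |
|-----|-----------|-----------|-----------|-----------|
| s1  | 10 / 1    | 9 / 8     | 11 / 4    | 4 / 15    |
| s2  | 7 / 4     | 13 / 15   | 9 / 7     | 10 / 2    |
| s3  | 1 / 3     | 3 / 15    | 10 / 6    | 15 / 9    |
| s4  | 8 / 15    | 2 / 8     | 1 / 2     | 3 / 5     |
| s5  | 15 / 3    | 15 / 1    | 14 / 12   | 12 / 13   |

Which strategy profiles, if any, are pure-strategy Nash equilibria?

There is no pure-strategy Nash equilibrium

Find each player's best response to every opponent strategy; NE are the intersections.
Row's best responses — vs t1: s5 (payoff 15); vs t2: s5 (payoff 15); vs t3: s5 (payoff 14); vs t4: s3 (payoff 15).
Column's best responses — vs s1: t4 (payoff 15); vs s2: t2 (payoff 15); vs s3: t2 (payoff 15); vs s4: t1 (payoff 15); vs s5: t4 (payoff 13).
No cell has both players best-responding. For instance, Row's best reply to t3 is s5, but against s5 Column prefers t4 over t3.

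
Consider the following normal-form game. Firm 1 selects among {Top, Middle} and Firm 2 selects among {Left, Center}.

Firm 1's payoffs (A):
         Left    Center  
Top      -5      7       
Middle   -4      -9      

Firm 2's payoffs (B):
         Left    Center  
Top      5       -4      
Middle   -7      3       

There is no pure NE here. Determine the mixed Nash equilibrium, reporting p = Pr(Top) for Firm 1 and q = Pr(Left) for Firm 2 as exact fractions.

In a mixed NE each player is indifferent between their pure strategies, so the opponent's mix sets the indifference.
Firm 2 indifferent between Left and Center: p·5 + (1−p)·(-7) = p·(-4) + (1−p)·3 ⟹ (-7) + 12p = 3 + (-7)p ⟹ p = 10/19.
Firm 1 indifferent between Top and Middle: q·(-5) + (1−q)·7 = q·(-4) + (1−q)·(-9) ⟹ 7 + (-12)q = (-9) + 5q ⟹ q = 16/17.

p = 10/19, q = 16/17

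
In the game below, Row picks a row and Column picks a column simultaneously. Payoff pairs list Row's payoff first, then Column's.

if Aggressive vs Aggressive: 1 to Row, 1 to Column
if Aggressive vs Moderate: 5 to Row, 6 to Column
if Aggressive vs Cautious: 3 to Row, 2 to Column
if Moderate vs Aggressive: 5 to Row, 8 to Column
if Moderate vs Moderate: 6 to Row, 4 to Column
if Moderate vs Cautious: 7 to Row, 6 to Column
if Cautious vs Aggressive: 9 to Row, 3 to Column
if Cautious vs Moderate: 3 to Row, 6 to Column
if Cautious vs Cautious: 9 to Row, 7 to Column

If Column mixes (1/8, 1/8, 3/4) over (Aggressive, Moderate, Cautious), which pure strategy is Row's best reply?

Cautious

Compute Row's expected payoff from each pure strategy against the given mix.
Aggressive: (1/8)·1 + (1/8)·5 + (3/4)·3 = 3
Moderate: (1/8)·5 + (1/8)·6 + (3/4)·7 = 53/8
Cautious: (1/8)·9 + (1/8)·3 + (3/4)·9 = 33/4
Highest expected payoff is 33/4, from Cautious.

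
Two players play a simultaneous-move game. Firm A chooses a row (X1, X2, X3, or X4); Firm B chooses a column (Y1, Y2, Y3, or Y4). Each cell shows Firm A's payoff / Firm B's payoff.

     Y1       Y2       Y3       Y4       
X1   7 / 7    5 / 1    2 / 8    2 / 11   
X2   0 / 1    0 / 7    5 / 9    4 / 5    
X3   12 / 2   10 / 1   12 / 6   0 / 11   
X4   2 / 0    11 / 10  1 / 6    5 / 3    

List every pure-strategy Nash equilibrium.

(X4, Y2)

Find each player's best response to every opponent strategy; NE are the intersections.
Firm A's best responses — vs Y1: X3 (payoff 12); vs Y2: X4 (payoff 11); vs Y3: X3 (payoff 12); vs Y4: X4 (payoff 5).
Firm B's best responses — vs X1: Y4 (payoff 11); vs X2: Y3 (payoff 9); vs X3: Y4 (payoff 11); vs X4: Y2 (payoff 10).
The only mutual best response is (X4, Y2); neither player gains by switching there.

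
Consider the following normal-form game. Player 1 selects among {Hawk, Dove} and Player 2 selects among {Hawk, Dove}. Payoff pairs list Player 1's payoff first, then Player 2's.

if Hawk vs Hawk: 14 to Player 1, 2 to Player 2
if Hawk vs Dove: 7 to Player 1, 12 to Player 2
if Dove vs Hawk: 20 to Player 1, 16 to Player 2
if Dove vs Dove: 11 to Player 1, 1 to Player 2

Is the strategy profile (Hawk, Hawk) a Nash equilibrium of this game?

No

Holding Player 2 at Hawk: Player 1 gets 14 from Hawk but could get 20 by switching to Dove. Player 1 has a profitable deviation.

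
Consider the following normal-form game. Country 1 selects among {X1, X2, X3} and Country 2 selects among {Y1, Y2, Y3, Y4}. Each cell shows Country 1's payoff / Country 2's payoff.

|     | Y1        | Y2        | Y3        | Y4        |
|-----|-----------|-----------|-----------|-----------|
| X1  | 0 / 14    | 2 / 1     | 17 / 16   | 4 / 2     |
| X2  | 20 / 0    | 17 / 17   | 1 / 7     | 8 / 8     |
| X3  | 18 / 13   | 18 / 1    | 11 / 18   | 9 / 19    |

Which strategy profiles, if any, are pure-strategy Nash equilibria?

(X1, Y3) and (X3, Y4)

A profile is a Nash equilibrium when each player is best-responding to the other.
Country 1's best responses — vs Y1: X2 (payoff 20); vs Y2: X3 (payoff 18); vs Y3: X1 (payoff 17); vs Y4: X3 (payoff 9).
Country 2's best responses — vs X1: Y3 (payoff 16); vs X2: Y2 (payoff 17); vs X3: Y4 (payoff 19).
Mutual best responses occur at (X1, Y3) and (X3, Y4); at each, neither player gains by switching.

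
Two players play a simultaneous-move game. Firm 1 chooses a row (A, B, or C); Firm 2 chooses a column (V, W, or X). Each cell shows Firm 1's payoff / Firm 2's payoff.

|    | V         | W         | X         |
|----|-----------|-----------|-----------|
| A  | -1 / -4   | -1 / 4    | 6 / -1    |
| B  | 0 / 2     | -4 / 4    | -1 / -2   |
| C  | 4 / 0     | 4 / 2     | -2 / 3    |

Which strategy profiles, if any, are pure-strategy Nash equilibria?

None

A profile is a Nash equilibrium when each player is best-responding to the other.
Firm 1's best responses — vs V: C (payoff 4); vs W: C (payoff 4); vs X: A (payoff 6).
Firm 2's best responses — vs A: W (payoff 4); vs B: W (payoff 4); vs C: X (payoff 3).
No cell has both players best-responding. For instance, Firm 1's best reply to V is C, but against C Firm 2 prefers X over V.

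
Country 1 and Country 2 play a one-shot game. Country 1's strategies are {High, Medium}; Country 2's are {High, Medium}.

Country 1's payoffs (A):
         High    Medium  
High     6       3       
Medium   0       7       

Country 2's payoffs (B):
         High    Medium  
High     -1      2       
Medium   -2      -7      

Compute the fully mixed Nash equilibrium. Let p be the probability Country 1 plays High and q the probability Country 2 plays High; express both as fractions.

Each player's mixing probability is pinned down by making the *other* player indifferent.
Country 2 indifferent between High and Medium: p·(-1) + (1−p)·(-2) = p·2 + (1−p)·(-7) ⟹ (-2) + 1p = (-7) + 9p ⟹ p = 5/8.
Country 1 indifferent between High and Medium: q·6 + (1−q)·3 = q·0 + (1−q)·7 ⟹ 3 + 3q = 7 + (-7)q ⟹ q = 2/5.

p = 5/8, q = 2/5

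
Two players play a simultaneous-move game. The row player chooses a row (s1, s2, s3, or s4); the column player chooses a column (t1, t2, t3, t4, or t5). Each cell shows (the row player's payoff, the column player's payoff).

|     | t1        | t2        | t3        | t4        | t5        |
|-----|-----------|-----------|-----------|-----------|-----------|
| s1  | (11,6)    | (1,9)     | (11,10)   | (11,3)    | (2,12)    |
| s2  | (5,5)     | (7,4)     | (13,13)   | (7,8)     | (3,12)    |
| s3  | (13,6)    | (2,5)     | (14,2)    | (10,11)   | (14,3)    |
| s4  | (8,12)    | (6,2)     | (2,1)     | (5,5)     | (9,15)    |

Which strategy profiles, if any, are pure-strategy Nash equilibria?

Find each player's best response to every opponent strategy; NE are the intersections.
The row player's best responses — vs t1: s3 (payoff 13); vs t2: s2 (payoff 7); vs t3: s3 (payoff 14); vs t4: s1 (payoff 11); vs t5: s3 (payoff 14).
The column player's best responses — vs s1: t5 (payoff 12); vs s2: t3 (payoff 13); vs s3: t4 (payoff 11); vs s4: t5 (payoff 15).
No cell has both players best-responding. For instance, the row player's best reply to t2 is s2, but against s2 the column player prefers t3 over t2.

There is no pure-strategy Nash equilibrium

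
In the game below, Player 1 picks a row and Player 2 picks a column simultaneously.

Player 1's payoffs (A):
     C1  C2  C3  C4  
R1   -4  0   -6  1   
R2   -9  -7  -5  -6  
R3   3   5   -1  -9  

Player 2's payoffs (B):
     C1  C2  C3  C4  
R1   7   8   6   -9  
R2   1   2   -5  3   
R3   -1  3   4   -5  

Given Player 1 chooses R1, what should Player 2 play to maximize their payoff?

With Player 1 fixed at R1, Player 2's payoffs are: C1 → 7, C2 → 8, C3 → 6, C4 → -9.
The maximum is 8, achieved by C2.

C2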